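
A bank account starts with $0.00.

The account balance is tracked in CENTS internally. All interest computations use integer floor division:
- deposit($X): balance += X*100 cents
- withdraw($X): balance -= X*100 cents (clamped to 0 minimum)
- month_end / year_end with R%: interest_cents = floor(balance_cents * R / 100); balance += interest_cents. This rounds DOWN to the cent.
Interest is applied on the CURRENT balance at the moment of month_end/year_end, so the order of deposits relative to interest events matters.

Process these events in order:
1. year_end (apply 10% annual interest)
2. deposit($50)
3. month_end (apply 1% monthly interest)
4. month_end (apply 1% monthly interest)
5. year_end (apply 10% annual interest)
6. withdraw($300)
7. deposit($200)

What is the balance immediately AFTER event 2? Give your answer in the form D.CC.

Answer: 50.00

Derivation:
After 1 (year_end (apply 10% annual interest)): balance=$0.00 total_interest=$0.00
After 2 (deposit($50)): balance=$50.00 total_interest=$0.00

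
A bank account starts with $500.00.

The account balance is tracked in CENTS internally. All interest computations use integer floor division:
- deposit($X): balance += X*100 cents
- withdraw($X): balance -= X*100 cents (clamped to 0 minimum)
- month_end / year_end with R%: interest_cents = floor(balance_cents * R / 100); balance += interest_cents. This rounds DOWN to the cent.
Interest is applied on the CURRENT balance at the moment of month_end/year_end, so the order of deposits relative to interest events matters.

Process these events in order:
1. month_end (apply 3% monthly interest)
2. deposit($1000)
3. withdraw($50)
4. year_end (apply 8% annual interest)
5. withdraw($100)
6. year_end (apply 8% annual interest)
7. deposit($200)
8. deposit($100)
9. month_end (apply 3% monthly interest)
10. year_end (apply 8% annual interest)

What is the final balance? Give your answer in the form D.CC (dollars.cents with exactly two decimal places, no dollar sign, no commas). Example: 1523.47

After 1 (month_end (apply 3% monthly interest)): balance=$515.00 total_interest=$15.00
After 2 (deposit($1000)): balance=$1515.00 total_interest=$15.00
After 3 (withdraw($50)): balance=$1465.00 total_interest=$15.00
After 4 (year_end (apply 8% annual interest)): balance=$1582.20 total_interest=$132.20
After 5 (withdraw($100)): balance=$1482.20 total_interest=$132.20
After 6 (year_end (apply 8% annual interest)): balance=$1600.77 total_interest=$250.77
After 7 (deposit($200)): balance=$1800.77 total_interest=$250.77
After 8 (deposit($100)): balance=$1900.77 total_interest=$250.77
After 9 (month_end (apply 3% monthly interest)): balance=$1957.79 total_interest=$307.79
After 10 (year_end (apply 8% annual interest)): balance=$2114.41 total_interest=$464.41

Answer: 2114.41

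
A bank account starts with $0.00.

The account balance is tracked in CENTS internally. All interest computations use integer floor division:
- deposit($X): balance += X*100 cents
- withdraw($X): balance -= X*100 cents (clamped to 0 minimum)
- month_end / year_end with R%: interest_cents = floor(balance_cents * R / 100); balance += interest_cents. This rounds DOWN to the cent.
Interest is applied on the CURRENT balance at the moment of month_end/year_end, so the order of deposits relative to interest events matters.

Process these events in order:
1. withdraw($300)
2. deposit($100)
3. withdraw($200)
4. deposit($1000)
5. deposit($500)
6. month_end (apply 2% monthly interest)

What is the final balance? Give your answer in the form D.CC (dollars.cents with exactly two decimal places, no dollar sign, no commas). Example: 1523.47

Answer: 1530.00

Derivation:
After 1 (withdraw($300)): balance=$0.00 total_interest=$0.00
After 2 (deposit($100)): balance=$100.00 total_interest=$0.00
After 3 (withdraw($200)): balance=$0.00 total_interest=$0.00
After 4 (deposit($1000)): balance=$1000.00 total_interest=$0.00
After 5 (deposit($500)): balance=$1500.00 total_interest=$0.00
After 6 (month_end (apply 2% monthly interest)): balance=$1530.00 total_interest=$30.00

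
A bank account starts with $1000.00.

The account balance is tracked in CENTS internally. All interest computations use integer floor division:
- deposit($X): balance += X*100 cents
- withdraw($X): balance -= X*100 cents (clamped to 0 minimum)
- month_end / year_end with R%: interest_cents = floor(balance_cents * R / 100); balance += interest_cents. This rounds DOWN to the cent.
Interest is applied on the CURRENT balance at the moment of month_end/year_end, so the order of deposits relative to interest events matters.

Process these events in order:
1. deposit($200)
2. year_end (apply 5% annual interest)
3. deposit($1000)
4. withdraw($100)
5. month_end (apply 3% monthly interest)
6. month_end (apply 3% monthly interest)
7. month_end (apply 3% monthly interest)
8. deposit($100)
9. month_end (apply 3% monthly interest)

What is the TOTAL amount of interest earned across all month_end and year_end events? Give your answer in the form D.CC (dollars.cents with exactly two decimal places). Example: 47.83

Answer: 334.08

Derivation:
After 1 (deposit($200)): balance=$1200.00 total_interest=$0.00
After 2 (year_end (apply 5% annual interest)): balance=$1260.00 total_interest=$60.00
After 3 (deposit($1000)): balance=$2260.00 total_interest=$60.00
After 4 (withdraw($100)): balance=$2160.00 total_interest=$60.00
After 5 (month_end (apply 3% monthly interest)): balance=$2224.80 total_interest=$124.80
After 6 (month_end (apply 3% monthly interest)): balance=$2291.54 total_interest=$191.54
After 7 (month_end (apply 3% monthly interest)): balance=$2360.28 total_interest=$260.28
After 8 (deposit($100)): balance=$2460.28 total_interest=$260.28
After 9 (month_end (apply 3% monthly interest)): balance=$2534.08 total_interest=$334.08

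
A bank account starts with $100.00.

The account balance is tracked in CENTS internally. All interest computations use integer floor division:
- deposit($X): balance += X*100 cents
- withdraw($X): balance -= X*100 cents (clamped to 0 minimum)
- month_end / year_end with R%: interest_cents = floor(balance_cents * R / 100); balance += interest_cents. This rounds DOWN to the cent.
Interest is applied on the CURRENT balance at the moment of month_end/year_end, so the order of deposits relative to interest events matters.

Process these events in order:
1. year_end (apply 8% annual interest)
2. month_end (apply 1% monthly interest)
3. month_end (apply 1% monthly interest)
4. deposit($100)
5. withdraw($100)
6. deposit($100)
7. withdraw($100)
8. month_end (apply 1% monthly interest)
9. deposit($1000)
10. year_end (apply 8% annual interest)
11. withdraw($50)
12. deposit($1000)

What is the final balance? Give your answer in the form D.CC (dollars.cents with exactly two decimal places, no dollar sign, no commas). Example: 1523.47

Answer: 2150.17

Derivation:
After 1 (year_end (apply 8% annual interest)): balance=$108.00 total_interest=$8.00
After 2 (month_end (apply 1% monthly interest)): balance=$109.08 total_interest=$9.08
After 3 (month_end (apply 1% monthly interest)): balance=$110.17 total_interest=$10.17
After 4 (deposit($100)): balance=$210.17 total_interest=$10.17
After 5 (withdraw($100)): balance=$110.17 total_interest=$10.17
After 6 (deposit($100)): balance=$210.17 total_interest=$10.17
After 7 (withdraw($100)): balance=$110.17 total_interest=$10.17
After 8 (month_end (apply 1% monthly interest)): balance=$111.27 total_interest=$11.27
After 9 (deposit($1000)): balance=$1111.27 total_interest=$11.27
After 10 (year_end (apply 8% annual interest)): balance=$1200.17 total_interest=$100.17
After 11 (withdraw($50)): balance=$1150.17 total_interest=$100.17
After 12 (deposit($1000)): balance=$2150.17 total_interest=$100.17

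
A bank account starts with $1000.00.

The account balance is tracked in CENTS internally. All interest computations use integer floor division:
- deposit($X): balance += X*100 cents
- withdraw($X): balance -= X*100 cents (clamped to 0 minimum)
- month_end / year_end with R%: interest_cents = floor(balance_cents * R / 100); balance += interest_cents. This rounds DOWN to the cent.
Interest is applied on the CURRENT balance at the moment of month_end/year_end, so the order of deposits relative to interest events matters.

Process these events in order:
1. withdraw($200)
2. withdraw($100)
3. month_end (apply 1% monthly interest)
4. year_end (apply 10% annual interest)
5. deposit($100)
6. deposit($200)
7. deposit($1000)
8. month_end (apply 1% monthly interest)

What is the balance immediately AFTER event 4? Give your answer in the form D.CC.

Answer: 777.70

Derivation:
After 1 (withdraw($200)): balance=$800.00 total_interest=$0.00
After 2 (withdraw($100)): balance=$700.00 total_interest=$0.00
After 3 (month_end (apply 1% monthly interest)): balance=$707.00 total_interest=$7.00
After 4 (year_end (apply 10% annual interest)): balance=$777.70 total_interest=$77.70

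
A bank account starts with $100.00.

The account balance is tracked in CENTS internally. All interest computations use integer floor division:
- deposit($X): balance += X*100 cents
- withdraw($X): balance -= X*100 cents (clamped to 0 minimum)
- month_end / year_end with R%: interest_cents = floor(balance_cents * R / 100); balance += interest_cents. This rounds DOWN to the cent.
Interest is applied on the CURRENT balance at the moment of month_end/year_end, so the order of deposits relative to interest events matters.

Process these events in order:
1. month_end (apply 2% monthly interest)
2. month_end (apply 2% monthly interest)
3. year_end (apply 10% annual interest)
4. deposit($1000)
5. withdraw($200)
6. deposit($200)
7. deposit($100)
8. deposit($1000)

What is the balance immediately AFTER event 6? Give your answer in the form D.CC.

Answer: 1114.44

Derivation:
After 1 (month_end (apply 2% monthly interest)): balance=$102.00 total_interest=$2.00
After 2 (month_end (apply 2% monthly interest)): balance=$104.04 total_interest=$4.04
After 3 (year_end (apply 10% annual interest)): balance=$114.44 total_interest=$14.44
After 4 (deposit($1000)): balance=$1114.44 total_interest=$14.44
After 5 (withdraw($200)): balance=$914.44 total_interest=$14.44
After 6 (deposit($200)): balance=$1114.44 total_interest=$14.44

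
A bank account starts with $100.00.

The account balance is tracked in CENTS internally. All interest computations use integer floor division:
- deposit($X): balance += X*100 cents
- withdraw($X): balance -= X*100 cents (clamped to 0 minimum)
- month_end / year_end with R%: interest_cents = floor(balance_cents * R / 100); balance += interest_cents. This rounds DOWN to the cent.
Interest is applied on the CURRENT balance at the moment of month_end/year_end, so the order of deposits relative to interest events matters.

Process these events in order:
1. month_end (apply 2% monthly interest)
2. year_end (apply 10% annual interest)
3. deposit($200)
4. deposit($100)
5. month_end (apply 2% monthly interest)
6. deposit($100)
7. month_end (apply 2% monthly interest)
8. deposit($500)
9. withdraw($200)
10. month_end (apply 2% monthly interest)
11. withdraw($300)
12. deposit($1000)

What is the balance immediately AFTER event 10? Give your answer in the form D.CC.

Answer: 847.45

Derivation:
After 1 (month_end (apply 2% monthly interest)): balance=$102.00 total_interest=$2.00
After 2 (year_end (apply 10% annual interest)): balance=$112.20 total_interest=$12.20
After 3 (deposit($200)): balance=$312.20 total_interest=$12.20
After 4 (deposit($100)): balance=$412.20 total_interest=$12.20
After 5 (month_end (apply 2% monthly interest)): balance=$420.44 total_interest=$20.44
After 6 (deposit($100)): balance=$520.44 total_interest=$20.44
After 7 (month_end (apply 2% monthly interest)): balance=$530.84 total_interest=$30.84
After 8 (deposit($500)): balance=$1030.84 total_interest=$30.84
After 9 (withdraw($200)): balance=$830.84 total_interest=$30.84
After 10 (month_end (apply 2% monthly interest)): balance=$847.45 total_interest=$47.45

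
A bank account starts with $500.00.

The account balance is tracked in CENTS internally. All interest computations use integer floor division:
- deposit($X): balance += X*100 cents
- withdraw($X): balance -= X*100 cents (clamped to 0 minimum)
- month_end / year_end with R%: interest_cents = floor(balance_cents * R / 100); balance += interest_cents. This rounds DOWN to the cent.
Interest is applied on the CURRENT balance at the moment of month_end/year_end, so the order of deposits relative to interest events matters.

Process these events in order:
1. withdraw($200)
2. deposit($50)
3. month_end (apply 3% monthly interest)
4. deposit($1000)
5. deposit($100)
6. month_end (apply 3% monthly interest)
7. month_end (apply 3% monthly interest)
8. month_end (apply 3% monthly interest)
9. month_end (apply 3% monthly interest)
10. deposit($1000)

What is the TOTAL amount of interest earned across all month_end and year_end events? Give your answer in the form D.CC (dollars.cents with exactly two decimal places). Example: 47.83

Answer: 193.78

Derivation:
After 1 (withdraw($200)): balance=$300.00 total_interest=$0.00
After 2 (deposit($50)): balance=$350.00 total_interest=$0.00
After 3 (month_end (apply 3% monthly interest)): balance=$360.50 total_interest=$10.50
After 4 (deposit($1000)): balance=$1360.50 total_interest=$10.50
After 5 (deposit($100)): balance=$1460.50 total_interest=$10.50
After 6 (month_end (apply 3% monthly interest)): balance=$1504.31 total_interest=$54.31
After 7 (month_end (apply 3% monthly interest)): balance=$1549.43 total_interest=$99.43
After 8 (month_end (apply 3% monthly interest)): balance=$1595.91 total_interest=$145.91
After 9 (month_end (apply 3% monthly interest)): balance=$1643.78 total_interest=$193.78
After 10 (deposit($1000)): balance=$2643.78 total_interest=$193.78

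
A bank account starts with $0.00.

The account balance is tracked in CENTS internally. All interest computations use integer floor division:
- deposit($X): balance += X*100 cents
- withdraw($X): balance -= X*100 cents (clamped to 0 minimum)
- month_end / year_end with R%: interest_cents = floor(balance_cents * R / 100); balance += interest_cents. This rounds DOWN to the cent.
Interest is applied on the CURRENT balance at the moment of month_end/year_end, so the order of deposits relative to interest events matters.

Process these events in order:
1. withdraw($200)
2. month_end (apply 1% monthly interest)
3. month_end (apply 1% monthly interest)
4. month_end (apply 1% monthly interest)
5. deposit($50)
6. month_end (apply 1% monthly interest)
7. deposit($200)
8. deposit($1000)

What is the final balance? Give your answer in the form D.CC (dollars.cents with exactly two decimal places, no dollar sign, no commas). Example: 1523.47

Answer: 1250.50

Derivation:
After 1 (withdraw($200)): balance=$0.00 total_interest=$0.00
After 2 (month_end (apply 1% monthly interest)): balance=$0.00 total_interest=$0.00
After 3 (month_end (apply 1% monthly interest)): balance=$0.00 total_interest=$0.00
After 4 (month_end (apply 1% monthly interest)): balance=$0.00 total_interest=$0.00
After 5 (deposit($50)): balance=$50.00 total_interest=$0.00
After 6 (month_end (apply 1% monthly interest)): balance=$50.50 total_interest=$0.50
After 7 (deposit($200)): balance=$250.50 total_interest=$0.50
After 8 (deposit($1000)): balance=$1250.50 total_interest=$0.50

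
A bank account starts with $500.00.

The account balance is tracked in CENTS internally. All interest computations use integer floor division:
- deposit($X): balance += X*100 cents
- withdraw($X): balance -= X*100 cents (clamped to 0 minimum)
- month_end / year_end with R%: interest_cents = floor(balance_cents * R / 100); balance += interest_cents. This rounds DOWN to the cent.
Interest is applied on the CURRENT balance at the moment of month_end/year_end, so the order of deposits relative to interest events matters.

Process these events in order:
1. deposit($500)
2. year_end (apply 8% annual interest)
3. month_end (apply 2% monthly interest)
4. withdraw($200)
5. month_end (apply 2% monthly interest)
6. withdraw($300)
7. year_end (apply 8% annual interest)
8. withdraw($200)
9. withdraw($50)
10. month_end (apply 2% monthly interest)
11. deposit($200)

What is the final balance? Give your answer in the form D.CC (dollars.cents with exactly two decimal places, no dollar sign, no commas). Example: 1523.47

After 1 (deposit($500)): balance=$1000.00 total_interest=$0.00
After 2 (year_end (apply 8% annual interest)): balance=$1080.00 total_interest=$80.00
After 3 (month_end (apply 2% monthly interest)): balance=$1101.60 total_interest=$101.60
After 4 (withdraw($200)): balance=$901.60 total_interest=$101.60
After 5 (month_end (apply 2% monthly interest)): balance=$919.63 total_interest=$119.63
After 6 (withdraw($300)): balance=$619.63 total_interest=$119.63
After 7 (year_end (apply 8% annual interest)): balance=$669.20 total_interest=$169.20
After 8 (withdraw($200)): balance=$469.20 total_interest=$169.20
After 9 (withdraw($50)): balance=$419.20 total_interest=$169.20
After 10 (month_end (apply 2% monthly interest)): balance=$427.58 total_interest=$177.58
After 11 (deposit($200)): balance=$627.58 total_interest=$177.58

Answer: 627.58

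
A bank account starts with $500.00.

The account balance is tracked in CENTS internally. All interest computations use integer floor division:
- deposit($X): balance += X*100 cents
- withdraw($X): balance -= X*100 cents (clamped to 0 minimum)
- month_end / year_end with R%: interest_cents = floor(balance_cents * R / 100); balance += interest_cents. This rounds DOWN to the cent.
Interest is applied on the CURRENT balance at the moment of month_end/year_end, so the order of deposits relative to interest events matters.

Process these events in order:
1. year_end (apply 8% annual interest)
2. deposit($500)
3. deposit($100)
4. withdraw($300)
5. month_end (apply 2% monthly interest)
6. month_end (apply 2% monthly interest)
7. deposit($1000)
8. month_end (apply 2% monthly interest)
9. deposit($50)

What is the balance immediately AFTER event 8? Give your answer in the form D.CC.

Answer: 1911.40

Derivation:
After 1 (year_end (apply 8% annual interest)): balance=$540.00 total_interest=$40.00
After 2 (deposit($500)): balance=$1040.00 total_interest=$40.00
After 3 (deposit($100)): balance=$1140.00 total_interest=$40.00
After 4 (withdraw($300)): balance=$840.00 total_interest=$40.00
After 5 (month_end (apply 2% monthly interest)): balance=$856.80 total_interest=$56.80
After 6 (month_end (apply 2% monthly interest)): balance=$873.93 total_interest=$73.93
After 7 (deposit($1000)): balance=$1873.93 total_interest=$73.93
After 8 (month_end (apply 2% monthly interest)): balance=$1911.40 total_interest=$111.40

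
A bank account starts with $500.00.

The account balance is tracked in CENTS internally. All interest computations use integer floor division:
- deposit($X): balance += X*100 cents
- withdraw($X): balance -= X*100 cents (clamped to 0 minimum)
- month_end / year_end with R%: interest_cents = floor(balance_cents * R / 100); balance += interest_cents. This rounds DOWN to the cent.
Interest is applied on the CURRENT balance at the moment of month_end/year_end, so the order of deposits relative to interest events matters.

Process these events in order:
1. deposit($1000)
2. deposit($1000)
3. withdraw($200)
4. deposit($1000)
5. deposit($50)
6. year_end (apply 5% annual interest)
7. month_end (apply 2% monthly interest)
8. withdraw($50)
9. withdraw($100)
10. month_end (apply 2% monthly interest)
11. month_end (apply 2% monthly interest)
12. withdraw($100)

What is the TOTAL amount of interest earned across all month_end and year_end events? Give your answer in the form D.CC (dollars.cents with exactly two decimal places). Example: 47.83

After 1 (deposit($1000)): balance=$1500.00 total_interest=$0.00
After 2 (deposit($1000)): balance=$2500.00 total_interest=$0.00
After 3 (withdraw($200)): balance=$2300.00 total_interest=$0.00
After 4 (deposit($1000)): balance=$3300.00 total_interest=$0.00
After 5 (deposit($50)): balance=$3350.00 total_interest=$0.00
After 6 (year_end (apply 5% annual interest)): balance=$3517.50 total_interest=$167.50
After 7 (month_end (apply 2% monthly interest)): balance=$3587.85 total_interest=$237.85
After 8 (withdraw($50)): balance=$3537.85 total_interest=$237.85
After 9 (withdraw($100)): balance=$3437.85 total_interest=$237.85
After 10 (month_end (apply 2% monthly interest)): balance=$3506.60 total_interest=$306.60
After 11 (month_end (apply 2% monthly interest)): balance=$3576.73 total_interest=$376.73
After 12 (withdraw($100)): balance=$3476.73 total_interest=$376.73

Answer: 376.73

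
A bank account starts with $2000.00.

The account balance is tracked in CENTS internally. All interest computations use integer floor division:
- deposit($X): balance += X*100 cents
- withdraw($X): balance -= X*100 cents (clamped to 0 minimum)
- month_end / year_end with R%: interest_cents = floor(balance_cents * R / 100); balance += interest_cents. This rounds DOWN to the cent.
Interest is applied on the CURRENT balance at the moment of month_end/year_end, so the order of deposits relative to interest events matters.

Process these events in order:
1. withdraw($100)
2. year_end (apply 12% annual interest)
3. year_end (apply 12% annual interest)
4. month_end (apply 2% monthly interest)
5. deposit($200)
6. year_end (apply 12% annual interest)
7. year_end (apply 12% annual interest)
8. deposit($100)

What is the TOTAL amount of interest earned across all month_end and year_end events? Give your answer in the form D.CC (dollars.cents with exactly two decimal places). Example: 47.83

After 1 (withdraw($100)): balance=$1900.00 total_interest=$0.00
After 2 (year_end (apply 12% annual interest)): balance=$2128.00 total_interest=$228.00
After 3 (year_end (apply 12% annual interest)): balance=$2383.36 total_interest=$483.36
After 4 (month_end (apply 2% monthly interest)): balance=$2431.02 total_interest=$531.02
After 5 (deposit($200)): balance=$2631.02 total_interest=$531.02
After 6 (year_end (apply 12% annual interest)): balance=$2946.74 total_interest=$846.74
After 7 (year_end (apply 12% annual interest)): balance=$3300.34 total_interest=$1200.34
After 8 (deposit($100)): balance=$3400.34 total_interest=$1200.34

Answer: 1200.34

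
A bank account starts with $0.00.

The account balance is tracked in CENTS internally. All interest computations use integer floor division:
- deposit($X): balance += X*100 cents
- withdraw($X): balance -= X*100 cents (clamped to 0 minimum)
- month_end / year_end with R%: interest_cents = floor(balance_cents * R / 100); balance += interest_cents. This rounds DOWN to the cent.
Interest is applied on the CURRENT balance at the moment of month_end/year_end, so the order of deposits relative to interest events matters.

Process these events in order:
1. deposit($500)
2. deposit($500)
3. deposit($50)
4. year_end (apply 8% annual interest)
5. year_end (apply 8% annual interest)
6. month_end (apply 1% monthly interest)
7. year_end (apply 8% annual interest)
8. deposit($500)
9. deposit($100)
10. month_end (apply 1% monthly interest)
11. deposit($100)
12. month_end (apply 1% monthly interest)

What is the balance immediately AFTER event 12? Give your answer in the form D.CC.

After 1 (deposit($500)): balance=$500.00 total_interest=$0.00
After 2 (deposit($500)): balance=$1000.00 total_interest=$0.00
After 3 (deposit($50)): balance=$1050.00 total_interest=$0.00
After 4 (year_end (apply 8% annual interest)): balance=$1134.00 total_interest=$84.00
After 5 (year_end (apply 8% annual interest)): balance=$1224.72 total_interest=$174.72
After 6 (month_end (apply 1% monthly interest)): balance=$1236.96 total_interest=$186.96
After 7 (year_end (apply 8% annual interest)): balance=$1335.91 total_interest=$285.91
After 8 (deposit($500)): balance=$1835.91 total_interest=$285.91
After 9 (deposit($100)): balance=$1935.91 total_interest=$285.91
After 10 (month_end (apply 1% monthly interest)): balance=$1955.26 total_interest=$305.26
After 11 (deposit($100)): balance=$2055.26 total_interest=$305.26
After 12 (month_end (apply 1% monthly interest)): balance=$2075.81 total_interest=$325.81

Answer: 2075.81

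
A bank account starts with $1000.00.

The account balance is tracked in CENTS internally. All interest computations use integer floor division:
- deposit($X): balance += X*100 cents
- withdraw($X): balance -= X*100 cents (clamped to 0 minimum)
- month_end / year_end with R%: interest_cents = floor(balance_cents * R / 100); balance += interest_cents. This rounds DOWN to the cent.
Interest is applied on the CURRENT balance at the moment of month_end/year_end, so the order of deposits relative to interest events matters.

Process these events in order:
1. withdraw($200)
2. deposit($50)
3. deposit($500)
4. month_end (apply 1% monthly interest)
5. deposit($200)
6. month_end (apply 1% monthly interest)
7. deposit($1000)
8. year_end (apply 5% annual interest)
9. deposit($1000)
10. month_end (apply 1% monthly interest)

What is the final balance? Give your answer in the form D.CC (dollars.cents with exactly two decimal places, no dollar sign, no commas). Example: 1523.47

Answer: 3745.16

Derivation:
After 1 (withdraw($200)): balance=$800.00 total_interest=$0.00
After 2 (deposit($50)): balance=$850.00 total_interest=$0.00
After 3 (deposit($500)): balance=$1350.00 total_interest=$0.00
After 4 (month_end (apply 1% monthly interest)): balance=$1363.50 total_interest=$13.50
After 5 (deposit($200)): balance=$1563.50 total_interest=$13.50
After 6 (month_end (apply 1% monthly interest)): balance=$1579.13 total_interest=$29.13
After 7 (deposit($1000)): balance=$2579.13 total_interest=$29.13
After 8 (year_end (apply 5% annual interest)): balance=$2708.08 total_interest=$158.08
After 9 (deposit($1000)): balance=$3708.08 total_interest=$158.08
After 10 (month_end (apply 1% monthly interest)): balance=$3745.16 total_interest=$195.16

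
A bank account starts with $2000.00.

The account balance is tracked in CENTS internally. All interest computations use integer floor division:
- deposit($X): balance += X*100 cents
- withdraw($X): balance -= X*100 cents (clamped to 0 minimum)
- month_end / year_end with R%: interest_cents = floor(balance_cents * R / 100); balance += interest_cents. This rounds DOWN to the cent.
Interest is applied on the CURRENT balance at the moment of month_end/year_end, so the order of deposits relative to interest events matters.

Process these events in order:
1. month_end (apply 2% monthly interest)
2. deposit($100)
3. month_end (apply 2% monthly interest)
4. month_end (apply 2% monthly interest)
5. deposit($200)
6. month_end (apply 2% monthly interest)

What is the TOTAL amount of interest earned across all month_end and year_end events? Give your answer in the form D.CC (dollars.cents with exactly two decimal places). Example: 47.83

Answer: 174.97

Derivation:
After 1 (month_end (apply 2% monthly interest)): balance=$2040.00 total_interest=$40.00
After 2 (deposit($100)): balance=$2140.00 total_interest=$40.00
After 3 (month_end (apply 2% monthly interest)): balance=$2182.80 total_interest=$82.80
After 4 (month_end (apply 2% monthly interest)): balance=$2226.45 total_interest=$126.45
After 5 (deposit($200)): balance=$2426.45 total_interest=$126.45
After 6 (month_end (apply 2% monthly interest)): balance=$2474.97 total_interest=$174.97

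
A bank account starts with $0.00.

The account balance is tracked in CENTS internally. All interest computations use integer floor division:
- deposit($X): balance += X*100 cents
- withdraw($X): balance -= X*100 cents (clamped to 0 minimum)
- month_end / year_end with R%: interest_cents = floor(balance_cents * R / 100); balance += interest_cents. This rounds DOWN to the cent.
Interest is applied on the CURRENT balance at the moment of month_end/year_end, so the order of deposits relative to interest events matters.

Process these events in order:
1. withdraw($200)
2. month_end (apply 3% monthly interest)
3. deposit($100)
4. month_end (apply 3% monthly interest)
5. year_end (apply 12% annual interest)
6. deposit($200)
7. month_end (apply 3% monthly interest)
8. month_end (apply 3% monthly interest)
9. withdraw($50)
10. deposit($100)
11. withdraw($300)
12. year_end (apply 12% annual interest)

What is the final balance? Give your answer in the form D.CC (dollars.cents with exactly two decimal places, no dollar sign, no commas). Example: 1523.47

After 1 (withdraw($200)): balance=$0.00 total_interest=$0.00
After 2 (month_end (apply 3% monthly interest)): balance=$0.00 total_interest=$0.00
After 3 (deposit($100)): balance=$100.00 total_interest=$0.00
After 4 (month_end (apply 3% monthly interest)): balance=$103.00 total_interest=$3.00
After 5 (year_end (apply 12% annual interest)): balance=$115.36 total_interest=$15.36
After 6 (deposit($200)): balance=$315.36 total_interest=$15.36
After 7 (month_end (apply 3% monthly interest)): balance=$324.82 total_interest=$24.82
After 8 (month_end (apply 3% monthly interest)): balance=$334.56 total_interest=$34.56
After 9 (withdraw($50)): balance=$284.56 total_interest=$34.56
After 10 (deposit($100)): balance=$384.56 total_interest=$34.56
After 11 (withdraw($300)): balance=$84.56 total_interest=$34.56
After 12 (year_end (apply 12% annual interest)): balance=$94.70 total_interest=$44.70

Answer: 94.70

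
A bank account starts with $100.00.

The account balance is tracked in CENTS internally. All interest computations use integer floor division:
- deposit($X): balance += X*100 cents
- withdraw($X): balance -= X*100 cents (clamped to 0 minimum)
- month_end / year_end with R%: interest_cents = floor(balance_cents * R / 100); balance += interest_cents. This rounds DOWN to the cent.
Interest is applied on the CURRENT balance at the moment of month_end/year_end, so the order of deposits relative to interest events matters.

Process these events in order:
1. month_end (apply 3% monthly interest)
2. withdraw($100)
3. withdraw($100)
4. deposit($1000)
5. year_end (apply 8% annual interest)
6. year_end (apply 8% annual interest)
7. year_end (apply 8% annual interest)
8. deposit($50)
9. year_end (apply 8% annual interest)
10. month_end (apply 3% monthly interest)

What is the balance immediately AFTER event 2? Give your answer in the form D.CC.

After 1 (month_end (apply 3% monthly interest)): balance=$103.00 total_interest=$3.00
After 2 (withdraw($100)): balance=$3.00 total_interest=$3.00

Answer: 3.00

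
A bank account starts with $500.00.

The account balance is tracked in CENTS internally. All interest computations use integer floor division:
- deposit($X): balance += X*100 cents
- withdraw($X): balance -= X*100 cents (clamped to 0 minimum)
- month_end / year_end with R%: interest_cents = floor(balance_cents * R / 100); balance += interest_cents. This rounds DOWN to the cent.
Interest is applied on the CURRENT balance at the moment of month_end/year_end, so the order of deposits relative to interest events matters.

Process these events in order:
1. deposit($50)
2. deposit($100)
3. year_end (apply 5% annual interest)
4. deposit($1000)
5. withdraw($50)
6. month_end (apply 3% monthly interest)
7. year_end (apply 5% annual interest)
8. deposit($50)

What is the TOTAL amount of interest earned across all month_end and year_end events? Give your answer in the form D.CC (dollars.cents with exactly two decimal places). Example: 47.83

After 1 (deposit($50)): balance=$550.00 total_interest=$0.00
After 2 (deposit($100)): balance=$650.00 total_interest=$0.00
After 3 (year_end (apply 5% annual interest)): balance=$682.50 total_interest=$32.50
After 4 (deposit($1000)): balance=$1682.50 total_interest=$32.50
After 5 (withdraw($50)): balance=$1632.50 total_interest=$32.50
After 6 (month_end (apply 3% monthly interest)): balance=$1681.47 total_interest=$81.47
After 7 (year_end (apply 5% annual interest)): balance=$1765.54 total_interest=$165.54
After 8 (deposit($50)): balance=$1815.54 total_interest=$165.54

Answer: 165.54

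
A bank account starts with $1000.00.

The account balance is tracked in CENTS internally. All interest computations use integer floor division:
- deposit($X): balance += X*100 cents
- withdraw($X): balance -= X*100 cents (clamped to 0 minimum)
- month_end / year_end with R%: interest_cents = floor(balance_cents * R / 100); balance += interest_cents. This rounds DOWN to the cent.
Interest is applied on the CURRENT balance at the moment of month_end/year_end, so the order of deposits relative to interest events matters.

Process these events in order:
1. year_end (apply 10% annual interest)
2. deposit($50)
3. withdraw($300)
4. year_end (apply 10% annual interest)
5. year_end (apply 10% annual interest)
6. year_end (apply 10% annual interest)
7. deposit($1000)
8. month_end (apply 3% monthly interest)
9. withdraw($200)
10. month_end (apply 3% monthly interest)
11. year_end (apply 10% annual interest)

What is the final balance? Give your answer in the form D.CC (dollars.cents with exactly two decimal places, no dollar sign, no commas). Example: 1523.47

After 1 (year_end (apply 10% annual interest)): balance=$1100.00 total_interest=$100.00
After 2 (deposit($50)): balance=$1150.00 total_interest=$100.00
After 3 (withdraw($300)): balance=$850.00 total_interest=$100.00
After 4 (year_end (apply 10% annual interest)): balance=$935.00 total_interest=$185.00
After 5 (year_end (apply 10% annual interest)): balance=$1028.50 total_interest=$278.50
After 6 (year_end (apply 10% annual interest)): balance=$1131.35 total_interest=$381.35
After 7 (deposit($1000)): balance=$2131.35 total_interest=$381.35
After 8 (month_end (apply 3% monthly interest)): balance=$2195.29 total_interest=$445.29
After 9 (withdraw($200)): balance=$1995.29 total_interest=$445.29
After 10 (month_end (apply 3% monthly interest)): balance=$2055.14 total_interest=$505.14
After 11 (year_end (apply 10% annual interest)): balance=$2260.65 total_interest=$710.65

Answer: 2260.65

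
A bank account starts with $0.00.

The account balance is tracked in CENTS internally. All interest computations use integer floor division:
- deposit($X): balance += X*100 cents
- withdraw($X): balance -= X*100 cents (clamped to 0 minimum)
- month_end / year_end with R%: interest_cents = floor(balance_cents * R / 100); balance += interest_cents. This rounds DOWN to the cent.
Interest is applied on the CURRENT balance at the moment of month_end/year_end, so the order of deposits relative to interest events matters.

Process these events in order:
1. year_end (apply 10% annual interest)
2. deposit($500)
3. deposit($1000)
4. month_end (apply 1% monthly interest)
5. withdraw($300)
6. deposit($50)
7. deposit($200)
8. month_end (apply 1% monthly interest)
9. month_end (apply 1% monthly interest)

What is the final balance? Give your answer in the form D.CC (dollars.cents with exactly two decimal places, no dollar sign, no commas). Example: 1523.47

Answer: 1494.44

Derivation:
After 1 (year_end (apply 10% annual interest)): balance=$0.00 total_interest=$0.00
After 2 (deposit($500)): balance=$500.00 total_interest=$0.00
After 3 (deposit($1000)): balance=$1500.00 total_interest=$0.00
After 4 (month_end (apply 1% monthly interest)): balance=$1515.00 total_interest=$15.00
After 5 (withdraw($300)): balance=$1215.00 total_interest=$15.00
After 6 (deposit($50)): balance=$1265.00 total_interest=$15.00
After 7 (deposit($200)): balance=$1465.00 total_interest=$15.00
After 8 (month_end (apply 1% monthly interest)): balance=$1479.65 total_interest=$29.65
After 9 (month_end (apply 1% monthly interest)): balance=$1494.44 total_interest=$44.44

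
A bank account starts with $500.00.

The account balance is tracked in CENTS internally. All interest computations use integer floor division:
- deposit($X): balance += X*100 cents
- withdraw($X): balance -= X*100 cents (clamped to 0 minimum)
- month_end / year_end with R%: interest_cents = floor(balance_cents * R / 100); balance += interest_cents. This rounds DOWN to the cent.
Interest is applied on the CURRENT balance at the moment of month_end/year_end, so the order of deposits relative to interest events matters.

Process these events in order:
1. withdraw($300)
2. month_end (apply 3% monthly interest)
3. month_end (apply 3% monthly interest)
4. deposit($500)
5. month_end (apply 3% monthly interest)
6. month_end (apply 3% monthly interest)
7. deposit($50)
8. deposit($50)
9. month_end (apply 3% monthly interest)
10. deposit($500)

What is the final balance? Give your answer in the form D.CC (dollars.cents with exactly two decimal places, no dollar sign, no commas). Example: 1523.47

Answer: 1381.20

Derivation:
After 1 (withdraw($300)): balance=$200.00 total_interest=$0.00
After 2 (month_end (apply 3% monthly interest)): balance=$206.00 total_interest=$6.00
After 3 (month_end (apply 3% monthly interest)): balance=$212.18 total_interest=$12.18
After 4 (deposit($500)): balance=$712.18 total_interest=$12.18
After 5 (month_end (apply 3% monthly interest)): balance=$733.54 total_interest=$33.54
After 6 (month_end (apply 3% monthly interest)): balance=$755.54 total_interest=$55.54
After 7 (deposit($50)): balance=$805.54 total_interest=$55.54
After 8 (deposit($50)): balance=$855.54 total_interest=$55.54
After 9 (month_end (apply 3% monthly interest)): balance=$881.20 total_interest=$81.20
After 10 (deposit($500)): balance=$1381.20 total_interest=$81.20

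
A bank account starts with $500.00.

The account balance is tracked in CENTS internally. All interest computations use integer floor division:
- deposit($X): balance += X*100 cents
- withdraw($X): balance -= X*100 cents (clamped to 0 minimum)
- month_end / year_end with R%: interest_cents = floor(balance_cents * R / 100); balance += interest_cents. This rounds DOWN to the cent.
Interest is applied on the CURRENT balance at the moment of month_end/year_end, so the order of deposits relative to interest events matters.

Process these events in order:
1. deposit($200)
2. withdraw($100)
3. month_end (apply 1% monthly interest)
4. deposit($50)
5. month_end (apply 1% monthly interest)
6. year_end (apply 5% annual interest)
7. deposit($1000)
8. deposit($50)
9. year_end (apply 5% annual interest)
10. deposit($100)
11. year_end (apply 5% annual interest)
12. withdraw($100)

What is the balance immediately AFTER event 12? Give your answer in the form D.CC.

Answer: 1929.60

Derivation:
After 1 (deposit($200)): balance=$700.00 total_interest=$0.00
After 2 (withdraw($100)): balance=$600.00 total_interest=$0.00
After 3 (month_end (apply 1% monthly interest)): balance=$606.00 total_interest=$6.00
After 4 (deposit($50)): balance=$656.00 total_interest=$6.00
After 5 (month_end (apply 1% monthly interest)): balance=$662.56 total_interest=$12.56
After 6 (year_end (apply 5% annual interest)): balance=$695.68 total_interest=$45.68
After 7 (deposit($1000)): balance=$1695.68 total_interest=$45.68
After 8 (deposit($50)): balance=$1745.68 total_interest=$45.68
After 9 (year_end (apply 5% annual interest)): balance=$1832.96 total_interest=$132.96
After 10 (deposit($100)): balance=$1932.96 total_interest=$132.96
After 11 (year_end (apply 5% annual interest)): balance=$2029.60 total_interest=$229.60
After 12 (withdraw($100)): balance=$1929.60 total_interest=$229.60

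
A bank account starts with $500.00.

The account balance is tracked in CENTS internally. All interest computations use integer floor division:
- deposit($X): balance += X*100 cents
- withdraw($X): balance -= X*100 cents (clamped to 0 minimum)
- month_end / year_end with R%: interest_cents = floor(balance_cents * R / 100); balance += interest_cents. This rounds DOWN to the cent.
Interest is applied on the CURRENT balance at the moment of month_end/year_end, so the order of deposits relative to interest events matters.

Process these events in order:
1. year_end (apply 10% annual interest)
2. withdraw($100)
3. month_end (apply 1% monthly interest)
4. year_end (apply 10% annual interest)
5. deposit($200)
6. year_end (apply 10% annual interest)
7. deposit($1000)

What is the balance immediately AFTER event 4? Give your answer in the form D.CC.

Answer: 499.95

Derivation:
After 1 (year_end (apply 10% annual interest)): balance=$550.00 total_interest=$50.00
After 2 (withdraw($100)): balance=$450.00 total_interest=$50.00
After 3 (month_end (apply 1% monthly interest)): balance=$454.50 total_interest=$54.50
After 4 (year_end (apply 10% annual interest)): balance=$499.95 total_interest=$99.95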